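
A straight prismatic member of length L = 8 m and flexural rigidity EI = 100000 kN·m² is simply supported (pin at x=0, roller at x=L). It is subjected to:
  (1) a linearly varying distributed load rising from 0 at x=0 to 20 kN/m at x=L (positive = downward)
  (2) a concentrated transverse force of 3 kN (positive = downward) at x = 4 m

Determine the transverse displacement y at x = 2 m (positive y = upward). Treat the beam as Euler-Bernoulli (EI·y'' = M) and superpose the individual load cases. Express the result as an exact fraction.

y(2) = -289/75000 m

Load 1 — triangular load w₀=20 kN/m (0→w₀ over full span):
  y_1 = -w₀x(7L⁴-10L²x²+3x⁴)/(360LEI) = -20·2·(7·8⁴-10·8²·2²+3·2⁴)/(360·8·100000) = -109/30000 m
Load 2 — point force P=3 kN at a=4 m (b=L-a=4):
  y_2 = -Pbx(L²-b²-x²)/(6LEI)  [x≤a] = -3·4·2·(8²-4²-2²)/(6·8·100000) = -11/50000 m
Superposition: y = Σ y_i = -289/75000 m ≈ -0.003853 m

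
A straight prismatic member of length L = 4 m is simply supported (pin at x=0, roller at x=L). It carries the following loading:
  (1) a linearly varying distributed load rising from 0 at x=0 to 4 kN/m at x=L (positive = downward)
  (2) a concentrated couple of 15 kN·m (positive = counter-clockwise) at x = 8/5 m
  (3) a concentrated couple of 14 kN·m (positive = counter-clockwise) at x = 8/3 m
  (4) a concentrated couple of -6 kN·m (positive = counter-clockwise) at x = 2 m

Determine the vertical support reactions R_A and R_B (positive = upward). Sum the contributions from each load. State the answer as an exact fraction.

R_A = 101/12 kN, R_B = -5/12 kN

Load 1 — triangular load w₀=4 kN/m (0→w₀ over full span):
  R_A = w₀L/6 = 4·4/6 = 8/3 kN
  R_B = w₀L/3 = 4·4/3 = 16/3 kN
Load 2 — applied couple M₀=15 kN·m at a=8/5 m (b=L-a=12/5):
  R_A = M₀/L = 15/4 kN
  R_B = -M₀/L = -15/4 kN
Load 3 — applied couple M₀=14 kN·m at a=8/3 m (b=L-a=4/3):
  R_A = M₀/L = 14/4 = 7/2 kN
  R_B = -M₀/L = -14/4 = -7/2 kN
Load 4 — applied couple M₀=-6 kN·m at a=2 m (b=L-a=2):
  R_A = M₀/L = (-6)/4 = -3/2 kN
  R_B = -M₀/L = -(-6)/4 = 3/2 kN
Superposition: R_A = 101/12 kN, R_B = -5/12 kN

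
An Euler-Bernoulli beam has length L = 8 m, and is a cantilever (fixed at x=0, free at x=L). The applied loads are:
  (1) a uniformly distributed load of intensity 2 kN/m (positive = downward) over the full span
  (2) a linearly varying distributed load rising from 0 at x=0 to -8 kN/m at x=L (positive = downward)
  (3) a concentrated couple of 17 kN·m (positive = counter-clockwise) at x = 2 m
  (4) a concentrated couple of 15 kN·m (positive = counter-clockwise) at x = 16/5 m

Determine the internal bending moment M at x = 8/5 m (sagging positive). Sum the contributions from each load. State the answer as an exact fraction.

Load 1 — uniform load w=2 kN/m over full span:
  M_1 = -w(L-x)²/2 = -2·(8-(8/5))²/2 = -1024/25 kN·m
Load 2 — triangular load w₀=-8 kN/m (0→w₀ over full span):
  M_2 = w₀Lx/2 - w₀L²/3 - w₀x³/(6L) = (-8)·8·(8/5)/2 - (-8)·8²/3 - (-8)·(8/5)³/(6·8) = 45056/375 kN·m
Load 3 — applied couple M₀=17 kN·m at a=2 m (b=L-a=6):
  M_3 = M₀  [x≤a] = 17 = 17 kN·m
Load 4 — applied couple M₀=15 kN·m at a=16/5 m (b=L-a=24/5):
  M_4 = M₀  [x≤a] = 15 = 15 kN·m
Superposition: M = Σ M_i = 41696/375 kN·m ≈ 111.189333 kN·m

M(8/5) = 41696/375 kN·m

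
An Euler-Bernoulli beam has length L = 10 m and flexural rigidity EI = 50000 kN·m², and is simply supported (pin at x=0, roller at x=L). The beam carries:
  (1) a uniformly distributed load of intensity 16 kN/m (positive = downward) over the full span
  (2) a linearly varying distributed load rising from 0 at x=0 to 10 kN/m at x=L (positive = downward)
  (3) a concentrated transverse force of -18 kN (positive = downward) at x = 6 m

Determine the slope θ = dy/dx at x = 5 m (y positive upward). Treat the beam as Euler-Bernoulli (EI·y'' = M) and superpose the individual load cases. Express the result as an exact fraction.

Load 1 — uniform load w=16 kN/m over full span:
  θ_1 = -w(L³-6Lx²+4x³)/(24EI) = -16·(10³-6·10·5²+4·5³)/(24·50000) = 0 rad
Load 2 — triangular load w₀=10 kN/m (0→w₀ over full span):
  θ_2 = -w₀(7L⁴-30L²x²+15x⁴)/(360LEI) = -10·(7·10⁴-30·10²·5²+15·5⁴)/(360·10·50000) = -7/28800 rad
Load 3 — point force P=-18 kN at a=6 m (b=L-a=4):
  θ_3 = -Pb(L²-b²-3x²)/(6LEI)  [x≤a] = -(-18)·4·(10²-4²-3·5²)/(6·10·50000) = 27/125000 rad
Superposition: θ = Σ θ_i = -487/18000000 rad ≈ -0.000027 rad

θ(5) = -487/18000000 rad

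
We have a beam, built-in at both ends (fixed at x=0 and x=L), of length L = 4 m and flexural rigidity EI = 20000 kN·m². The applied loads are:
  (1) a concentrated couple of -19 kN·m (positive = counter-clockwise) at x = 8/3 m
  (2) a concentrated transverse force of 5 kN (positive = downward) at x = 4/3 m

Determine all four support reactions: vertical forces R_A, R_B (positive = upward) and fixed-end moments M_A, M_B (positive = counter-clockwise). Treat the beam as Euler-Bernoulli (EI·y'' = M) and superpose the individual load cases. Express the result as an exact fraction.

R_A = -71/27 kN, M_A = -91/27 kN·m, R_B = 206/27 kN, M_B = -40/27 kN·m

Load 1 — applied couple M₀=-19 kN·m at a=8/3 m (b=L-a=4/3):
  R_A = 6M₀ab/L³ = 6·(-19)·(8/3)·(4/3)/4³ = -19/3 kN
  M_A = M₀b(2a-b)/L² = (-19)·(4/3)·(2·(8/3)-(4/3))/4² = -19/3 kN·m
  R_B = -6M₀ab/L³ = -6·(-19)·(8/3)·(4/3)/4³ = 19/3 kN
  M_B = M₀a(2b-a)/L² = (-19)·(8/3)·(2·(4/3)-(8/3))/4² = 0 kN·m
Load 2 — point force P=5 kN at a=4/3 m (b=L-a=8/3):
  R_A = Pb²(3a+b)/L³ = 5·(8/3)²·(3·(4/3)+(8/3))/4³ = 100/27 kN
  M_A = Pab²/L² = 5·(4/3)·(8/3)²/4² = 80/27 kN·m
  R_B = Pa²(a+3b)/L³ = 5·(4/3)²·((4/3)+3·(8/3))/4³ = 35/27 kN
  M_B = -Pa²b/L² = -5·(4/3)²·(8/3)/4² = -40/27 kN·m
Superposition: R_A = -71/27 kN, M_A = -91/27 kN·m, R_B = 206/27 kN, M_B = -40/27 kN·m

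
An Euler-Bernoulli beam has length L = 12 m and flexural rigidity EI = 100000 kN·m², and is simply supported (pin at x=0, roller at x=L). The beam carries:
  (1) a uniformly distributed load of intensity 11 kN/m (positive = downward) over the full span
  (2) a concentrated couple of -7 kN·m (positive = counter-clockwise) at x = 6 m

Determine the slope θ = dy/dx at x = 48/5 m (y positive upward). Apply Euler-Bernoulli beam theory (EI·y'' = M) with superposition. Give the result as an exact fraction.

Load 1 — uniform load w=11 kN/m over full span:
  θ_1 = -w(L³-6Lx²+4x³)/(24EI) = -11·(12³-6·12·(48/5)²+4·(48/5)³)/(24·100000) = 9801/1562500 rad
Load 2 — applied couple M₀=-7 kN·m at a=6 m (b=L-a=6):
  θ_2 = (M₀x²/(2L)-M₀(x-a)+C₁)/EI  [x>a] with C₁=M₀(3b²-L²)/(6L)=7/2 = ((-7)·(48/5)²/(2·12)-(-7)·((48/5)-6)+(7/2))/100000 = 91/5000000 rad
Superposition: θ = Σ θ_i = 157271/25000000 rad ≈ 0.006291 rad

θ(48/5) = 157271/25000000 rad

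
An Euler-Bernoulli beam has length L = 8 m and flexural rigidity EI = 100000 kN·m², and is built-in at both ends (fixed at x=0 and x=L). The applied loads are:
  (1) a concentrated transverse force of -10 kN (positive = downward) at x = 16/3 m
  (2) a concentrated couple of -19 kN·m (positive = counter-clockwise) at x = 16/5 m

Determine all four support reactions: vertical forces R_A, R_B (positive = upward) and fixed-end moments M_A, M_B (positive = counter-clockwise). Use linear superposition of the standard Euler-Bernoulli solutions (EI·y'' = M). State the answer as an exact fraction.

R_A = -8117/1350 kN, M_A = -5539/675 kN·m, R_B = -5383/1350 kN, M_B = 3896/675 kN·m

Load 1 — point force P=-10 kN at a=16/3 m (b=L-a=8/3):
  R_A = Pb²(3a+b)/L³ = (-10)·(8/3)²·(3·(16/3)+(8/3))/8³ = -70/27 kN
  M_A = Pab²/L² = (-10)·(16/3)·(8/3)²/8² = -160/27 kN·m
  R_B = Pa²(a+3b)/L³ = (-10)·(16/3)²·((16/3)+3·(8/3))/8³ = -200/27 kN
  M_B = -Pa²b/L² = -(-10)·(16/3)²·(8/3)/8² = 320/27 kN·m
Load 2 — applied couple M₀=-19 kN·m at a=16/5 m (b=L-a=24/5):
  R_A = 6M₀ab/L³ = 6·(-19)·(16/5)·(24/5)/8³ = -171/50 kN
  M_A = M₀b(2a-b)/L² = (-19)·(24/5)·(2·(16/5)-(24/5))/8² = -57/25 kN·m
  R_B = -6M₀ab/L³ = -6·(-19)·(16/5)·(24/5)/8³ = 171/50 kN
  M_B = M₀a(2b-a)/L² = (-19)·(16/5)·(2·(24/5)-(16/5))/8² = -152/25 kN·m
Superposition: R_A = -8117/1350 kN, M_A = -5539/675 kN·m, R_B = -5383/1350 kN, M_B = 3896/675 kN·m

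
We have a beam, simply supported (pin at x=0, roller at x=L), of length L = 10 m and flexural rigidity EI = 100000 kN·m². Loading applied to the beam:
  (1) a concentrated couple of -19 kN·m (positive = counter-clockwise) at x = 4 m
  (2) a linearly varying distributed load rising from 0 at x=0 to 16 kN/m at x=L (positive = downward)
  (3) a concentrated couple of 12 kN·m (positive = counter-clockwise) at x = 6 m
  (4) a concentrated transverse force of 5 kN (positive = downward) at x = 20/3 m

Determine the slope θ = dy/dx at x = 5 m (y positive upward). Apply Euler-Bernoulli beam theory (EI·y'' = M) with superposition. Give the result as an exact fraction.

θ(5) = -42097/162000000 rad

Load 1 — applied couple M₀=-19 kN·m at a=4 m (b=L-a=6):
  θ_1 = (M₀x²/(2L)-M₀(x-a)+C₁)/EI  [x>a] with C₁=M₀(3b²-L²)/(6L)=-38/15 = ((-19)·5²/(2·10)-(-19)·(5-4)+(-38/15))/100000 = -437/6000000 rad
Load 2 — triangular load w₀=16 kN/m (0→w₀ over full span):
  θ_2 = -w₀(7L⁴-30L²x²+15x⁴)/(360LEI) = -16·(7·10⁴-30·10²·5²+15·5⁴)/(360·10·100000) = -7/36000 rad
Load 3 — applied couple M₀=12 kN·m at a=6 m (b=L-a=4):
  θ_3 = (M₀x²/(2L)+C₁)/EI  [x≤a] with C₁=M₀(3b²-L²)/(6L)=-52/5 = (12·5²/(2·10)+(-52/5))/100000 = 23/500000 rad
Load 4 — point force P=5 kN at a=20/3 m (b=L-a=10/3):
  θ_4 = -Pb(L²-b²-3x²)/(6LEI)  [x≤a] = -5·(10/3)·(10²-(10/3)²-3·5²)/(6·10·100000) = -1/25920 rad
Superposition: θ = Σ θ_i = -42097/162000000 rad ≈ -0.000260 rad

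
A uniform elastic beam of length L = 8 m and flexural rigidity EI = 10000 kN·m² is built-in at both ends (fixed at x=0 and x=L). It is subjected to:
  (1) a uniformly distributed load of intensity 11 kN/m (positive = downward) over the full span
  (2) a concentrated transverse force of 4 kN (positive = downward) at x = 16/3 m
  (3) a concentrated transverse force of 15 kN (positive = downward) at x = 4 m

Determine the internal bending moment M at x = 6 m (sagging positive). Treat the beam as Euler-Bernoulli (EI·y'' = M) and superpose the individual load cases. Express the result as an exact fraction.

M(6) = 230/27 kN·m

Load 1 — uniform load w=11 kN/m over full span:
  M_1 = wLx/2 - wL²/12 - wx²/2 = 11·8·6/2 - 11·8²/12 - 11·6²/2 = 22/3 kN·m
Load 2 — point force P=4 kN at a=16/3 m (b=L-a=8/3):
  M_2 = Pa²(a+3b)(L-x)/L³ - Pa²b/L²  [x>a] = 4·(16/3)²·((16/3)+3·(8/3))·(8-6)/8³ - 4·(16/3)²·(8/3)/8² = 32/27 kN·m
Load 3 — point force P=15 kN at a=4 m (b=L-a=4):
  M_3 = Pa²(a+3b)(L-x)/L³ - Pa²b/L²  [x>a] = 15·4²·(4+3·4)·(8-6)/8³ - 15·4²·4/8² = 0 kN·m
Superposition: M = Σ M_i = 230/27 kN·m ≈ 8.518519 kN·m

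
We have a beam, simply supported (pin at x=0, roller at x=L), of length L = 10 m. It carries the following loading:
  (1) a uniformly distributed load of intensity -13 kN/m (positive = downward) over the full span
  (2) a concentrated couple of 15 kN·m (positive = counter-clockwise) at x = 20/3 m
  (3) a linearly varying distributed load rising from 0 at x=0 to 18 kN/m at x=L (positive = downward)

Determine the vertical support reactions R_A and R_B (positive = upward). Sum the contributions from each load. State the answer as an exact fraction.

Load 1 — uniform load w=-13 kN/m over full span:
  R_A = wL/2 = (-13)·10/2 = -65 kN
  R_B = wL/2 = (-13)·10/2 = -65 kN
Load 2 — applied couple M₀=15 kN·m at a=20/3 m (b=L-a=10/3):
  R_A = M₀/L = 15/10 = 3/2 kN
  R_B = -M₀/L = -15/10 = -3/2 kN
Load 3 — triangular load w₀=18 kN/m (0→w₀ over full span):
  R_A = w₀L/6 = 18·10/6 = 30 kN
  R_B = w₀L/3 = 18·10/3 = 60 kN
Superposition: R_A = -67/2 kN, R_B = -13/2 kN

R_A = -67/2 kN, R_B = -13/2 kN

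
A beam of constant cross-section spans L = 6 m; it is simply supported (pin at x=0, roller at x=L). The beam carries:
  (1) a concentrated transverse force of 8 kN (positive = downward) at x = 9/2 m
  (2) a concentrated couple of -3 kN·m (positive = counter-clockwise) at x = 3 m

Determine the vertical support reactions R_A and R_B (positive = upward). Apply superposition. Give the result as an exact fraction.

Load 1 — point force P=8 kN at a=9/2 m (b=L-a=3/2):
  R_A = Pb/L = 8·(3/2)/6 = 2 kN
  R_B = Pa/L = 8·(9/2)/6 = 6 kN
Load 2 — applied couple M₀=-3 kN·m at a=3 m (b=L-a=3):
  R_A = M₀/L = (-3)/6 = -1/2 kN
  R_B = -M₀/L = -(-3)/6 = 1/2 kN
Superposition: R_A = 3/2 kN, R_B = 13/2 kN

R_A = 3/2 kN, R_B = 13/2 kN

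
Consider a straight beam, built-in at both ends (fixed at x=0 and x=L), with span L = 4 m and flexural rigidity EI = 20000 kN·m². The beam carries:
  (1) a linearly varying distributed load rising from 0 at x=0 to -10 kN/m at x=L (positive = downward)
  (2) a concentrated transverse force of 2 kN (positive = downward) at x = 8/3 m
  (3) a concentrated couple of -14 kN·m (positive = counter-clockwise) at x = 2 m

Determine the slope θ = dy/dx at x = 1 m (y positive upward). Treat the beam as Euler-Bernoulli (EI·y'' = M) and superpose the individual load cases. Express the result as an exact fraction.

Load 1 — triangular load w₀=-10 kN/m (0→w₀ over full span):
  θ_1 = -w₀(2x(L-x)(L-2x)(x+2L)+x²(L-x)²)/(120LEI) = -(-10)·(2·1·(4-1)·(4-2·1)·(1+2·4)+1²·(4-1)²)/(120·4·20000) = 39/320000 rad
Load 2 — point force P=2 kN at a=8/3 m (b=L-a=4/3):
  θ_2 = -Pb²x(2aL-(3a+b)x)/(2L³EI)  [x≤a] = -2·(4/3)²·1·(2·(8/3)·4-(3·(8/3)+(4/3))·1)/(2·4³·20000) = -1/60000 rad
Load 3 — applied couple M₀=-14 kN·m at a=2 m (b=L-a=2):
  θ_3 = (R_Ax²/2 - M_Ax)/EI  [x≤a] with R_A=-21/4, M_A=-7/2 = ((-21/4)·1²/2 - (-7/2)·1)/20000 = 7/160000 rad
Superposition: θ = Σ θ_i = 143/960000 rad ≈ 0.000149 rad

θ(1) = 143/960000 rad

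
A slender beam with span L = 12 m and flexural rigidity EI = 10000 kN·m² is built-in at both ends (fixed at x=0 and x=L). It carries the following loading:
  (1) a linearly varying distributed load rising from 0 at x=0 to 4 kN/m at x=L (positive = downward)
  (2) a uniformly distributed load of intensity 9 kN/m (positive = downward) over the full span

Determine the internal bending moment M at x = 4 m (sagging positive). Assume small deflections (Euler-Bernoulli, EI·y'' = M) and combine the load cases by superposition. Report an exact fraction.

M(4) = 1892/45 kN·m

Load 1 — triangular load w₀=4 kN/m (0→w₀ over full span):
  M_1 = 3w₀Lx/20 - w₀L²/30 - w₀x³/(6L) = 3·4·12·4/20 - 4·12²/30 - 4·4³/(6·12) = 272/45 kN·m
Load 2 — uniform load w=9 kN/m over full span:
  M_2 = wLx/2 - wL²/12 - wx²/2 = 9·12·4/2 - 9·12²/12 - 9·4²/2 = 36 kN·m
Superposition: M = Σ M_i = 1892/45 kN·m ≈ 42.044444 kN·m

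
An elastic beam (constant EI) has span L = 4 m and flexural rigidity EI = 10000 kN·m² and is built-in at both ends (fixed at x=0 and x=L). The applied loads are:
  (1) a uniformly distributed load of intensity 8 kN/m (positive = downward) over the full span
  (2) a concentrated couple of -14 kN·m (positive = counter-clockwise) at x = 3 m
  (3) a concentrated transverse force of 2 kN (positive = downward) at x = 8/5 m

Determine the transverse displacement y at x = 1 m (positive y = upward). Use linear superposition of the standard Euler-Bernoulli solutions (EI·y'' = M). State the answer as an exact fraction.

Load 1 — uniform load w=8 kN/m over full span:
  y_1 = -wx²(L-x)²/(24EI) = -8·1²·(4-1)²/(24·10000) = -3/10000 m
Load 2 — applied couple M₀=-14 kN·m at a=3 m (b=L-a=1):
  y_2 = (R_Ax³/6 - M_Ax²/2)/EI  [x≤a] with R_A=-63/16, M_A=-35/8 = ((-63/16)·1³/6 - (-35/8)·1²/2)/10000 = 49/320000 m
Load 3 — point force P=2 kN at a=8/5 m (b=L-a=12/5):
  y_3 = -Pb²x²(3aL-(3a+b)x)/(6L³EI)  [x≤a] = -2·(12/5)²·1²·(3·(8/5)·4-(3·(8/5)+(12/5))·1)/(6·4³·10000) = -9/250000 m
Superposition: y = Σ y_i = -1463/8000000 m ≈ -0.000183 m

y(1) = -1463/8000000 m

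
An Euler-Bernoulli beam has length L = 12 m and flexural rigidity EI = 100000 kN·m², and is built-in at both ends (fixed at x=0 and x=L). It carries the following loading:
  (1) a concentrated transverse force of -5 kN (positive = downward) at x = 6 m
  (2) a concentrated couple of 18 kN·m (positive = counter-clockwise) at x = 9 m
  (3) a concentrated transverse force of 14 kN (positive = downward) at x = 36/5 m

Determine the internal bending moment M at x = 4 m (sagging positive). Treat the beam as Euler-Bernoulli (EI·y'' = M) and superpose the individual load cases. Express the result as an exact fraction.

M(4) = 2209/1000 kN·m

Load 1 — point force P=-5 kN at a=6 m (b=L-a=6):
  M_1 = Pb²(3a+b)x/L³ - Pab²/L²  [x≤a] = (-5)·6²·(3·6+6)·4/12³ - (-5)·6·6²/12² = -5/2 kN·m
Load 2 — applied couple M₀=18 kN·m at a=9 m (b=L-a=3):
  M_2 = R_Ax - M_A  [x≤a] with R_A=27/16, M_A=45/8 = (27/16)·4 - (45/8) = 9/8 kN·m
Load 3 — point force P=14 kN at a=36/5 m (b=L-a=24/5):
  M_3 = Pb²(3a+b)x/L³ - Pab²/L²  [x≤a] = 14·(24/5)²·(3·(36/5)+(24/5))·4/12³ - 14·(36/5)·(24/5)²/12² = 448/125 kN·m
Superposition: M = Σ M_i = 2209/1000 kN·m ≈ 2.209000 kN·m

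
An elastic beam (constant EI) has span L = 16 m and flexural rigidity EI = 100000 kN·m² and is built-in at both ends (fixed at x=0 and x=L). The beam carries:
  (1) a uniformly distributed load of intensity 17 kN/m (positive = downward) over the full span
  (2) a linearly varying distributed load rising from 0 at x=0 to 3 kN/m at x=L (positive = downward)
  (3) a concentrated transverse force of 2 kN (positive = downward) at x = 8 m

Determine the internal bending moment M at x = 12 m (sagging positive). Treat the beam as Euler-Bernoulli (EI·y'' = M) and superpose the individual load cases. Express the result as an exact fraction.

Load 1 — uniform load w=17 kN/m over full span:
  M_1 = wLx/2 - wL²/12 - wx²/2 = 17·16·12/2 - 17·16²/12 - 17·12²/2 = 136/3 kN·m
Load 2 — triangular load w₀=3 kN/m (0→w₀ over full span):
  M_2 = 3w₀Lx/20 - w₀L²/30 - w₀x³/(6L) = 3·3·16·12/20 - 3·16²/30 - 3·12³/(6·16) = 34/5 kN·m
Load 3 — point force P=2 kN at a=8 m (b=L-a=8):
  M_3 = Pa²(a+3b)(L-x)/L³ - Pa²b/L²  [x>a] = 2·8²·(8+3·8)·(16-12)/16³ - 2·8²·8/16² = 0 kN·m
Superposition: M = Σ M_i = 782/15 kN·m ≈ 52.133333 kN·m

M(12) = 782/15 kN·m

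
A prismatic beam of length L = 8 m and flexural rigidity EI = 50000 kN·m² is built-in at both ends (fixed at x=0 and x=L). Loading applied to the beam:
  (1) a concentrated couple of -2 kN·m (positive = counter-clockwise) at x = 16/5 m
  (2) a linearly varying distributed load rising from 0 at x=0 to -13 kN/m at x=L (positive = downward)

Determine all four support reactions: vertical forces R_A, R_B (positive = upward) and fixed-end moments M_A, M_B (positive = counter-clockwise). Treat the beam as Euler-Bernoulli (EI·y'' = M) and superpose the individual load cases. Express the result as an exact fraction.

Load 1 — applied couple M₀=-2 kN·m at a=16/5 m (b=L-a=24/5):
  R_A = 6M₀ab/L³ = 6·(-2)·(16/5)·(24/5)/8³ = -9/25 kN
  M_A = M₀b(2a-b)/L² = (-2)·(24/5)·(2·(16/5)-(24/5))/8² = -6/25 kN·m
  R_B = -6M₀ab/L³ = -6·(-2)·(16/5)·(24/5)/8³ = 9/25 kN
  M_B = M₀a(2b-a)/L² = (-2)·(16/5)·(2·(24/5)-(16/5))/8² = -16/25 kN·m
Load 2 — triangular load w₀=-13 kN/m (0→w₀ over full span):
  R_A = 3w₀L/20 = 3·(-13)·8/20 = -78/5 kN
  M_A = w₀L²/30 = (-13)·8²/30 = -416/15 kN·m
  R_B = 7w₀L/20 = 7·(-13)·8/20 = -182/5 kN
  M_B = -w₀L²/20 = -(-13)·8²/20 = 208/5 kN·m
Superposition: R_A = -399/25 kN, M_A = -2098/75 kN·m, R_B = -901/25 kN, M_B = 1024/25 kN·m

R_A = -399/25 kN, M_A = -2098/75 kN·m, R_B = -901/25 kN, M_B = 1024/25 kN·m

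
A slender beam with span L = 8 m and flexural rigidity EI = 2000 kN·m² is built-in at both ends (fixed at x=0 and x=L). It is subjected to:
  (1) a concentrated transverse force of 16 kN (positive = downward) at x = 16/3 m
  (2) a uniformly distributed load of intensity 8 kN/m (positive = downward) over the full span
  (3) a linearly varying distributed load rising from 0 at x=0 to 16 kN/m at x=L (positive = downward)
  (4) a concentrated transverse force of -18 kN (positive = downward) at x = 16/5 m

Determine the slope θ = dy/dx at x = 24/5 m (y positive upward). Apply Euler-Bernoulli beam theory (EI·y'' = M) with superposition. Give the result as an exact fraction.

θ(24/5) = 35104/3515625 rad

Load 1 — point force P=16 kN at a=16/3 m (b=L-a=8/3):
  θ_1 = -Pb²x(2aL-(3a+b)x)/(2L³EI)  [x≤a] = -16·(8/3)²·(24/5)·(2·(16/3)·8-(3·(16/3)+(8/3))·(24/5))/(2·8³·2000) = 32/28125 rad
Load 2 — uniform load w=8 kN/m over full span:
  θ_2 = -wx(L-x)(L-2x)/(12EI) = -8·(24/5)·(8-(24/5))·(8-2·(24/5))/(12·2000) = 128/15625 rad
Load 3 — triangular load w₀=16 kN/m (0→w₀ over full span):
  θ_3 = -w₀(2x(L-x)(L-2x)(x+2L)+x²(L-x)²)/(120LEI) = -16·(2·(24/5)·(8-(24/5))·(8-2·(24/5))·((24/5)+2·8)+(24/5)²·(8-(24/5))²)/(120·8·2000) = 512/78125 rad
Load 4 — point force P=-18 kN at a=16/5 m (b=L-a=24/5):
  θ_4 = Pa²(L-x)(2bL-(3b+a)(L-x))/(2L³EI)  [x>a] = (-18)·(16/5)²·(8-(24/5))·(2·(24/5)·8-(3·(24/5)+(16/5))·(8-(24/5)))/(2·8³·2000) = -2304/390625 rad
Superposition: θ = Σ θ_i = 35104/3515625 rad ≈ 0.009985 rad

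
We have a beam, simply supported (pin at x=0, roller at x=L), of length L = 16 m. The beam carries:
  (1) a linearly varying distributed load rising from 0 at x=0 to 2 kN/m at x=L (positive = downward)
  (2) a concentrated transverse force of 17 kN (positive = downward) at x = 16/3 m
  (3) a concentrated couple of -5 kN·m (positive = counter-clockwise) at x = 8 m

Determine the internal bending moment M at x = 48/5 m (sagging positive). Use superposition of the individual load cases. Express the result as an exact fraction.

M(48/5) = 26638/375 kN·m

Load 1 — triangular load w₀=2 kN/m (0→w₀ over full span):
  M_1 = w₀Lx/6 - w₀x³/(6L) = 2·16·(48/5)/6 - 2·(48/5)³/(6·16) = 4096/125 kN·m
Load 2 — point force P=17 kN at a=16/3 m (b=L-a=32/3):
  M_2 = Pa(L-x)/L  [x>a] = 17·(16/3)·(16-(48/5))/16 = 544/15 kN·m
Load 3 — applied couple M₀=-5 kN·m at a=8 m (b=L-a=8):
  M_3 = M₀x/L - M₀  [x>a] = (-5)·(48/5)/16 - (-5) = 2 kN·m
Superposition: M = Σ M_i = 26638/375 kN·m ≈ 71.034667 kN·m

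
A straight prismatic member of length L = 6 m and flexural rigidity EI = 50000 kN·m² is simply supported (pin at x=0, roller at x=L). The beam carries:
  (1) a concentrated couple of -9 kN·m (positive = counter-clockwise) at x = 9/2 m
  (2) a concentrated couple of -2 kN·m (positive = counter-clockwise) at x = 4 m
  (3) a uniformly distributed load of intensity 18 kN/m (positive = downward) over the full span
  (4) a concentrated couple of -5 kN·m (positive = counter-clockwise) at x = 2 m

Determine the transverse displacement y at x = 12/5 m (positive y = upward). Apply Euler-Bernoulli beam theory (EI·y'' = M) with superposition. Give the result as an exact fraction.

Load 1 — applied couple M₀=-9 kN·m at a=9/2 m (b=L-a=3/2):
  y_1 = (M₀x³/(6L)+C₁x)/EI  [x≤a] with C₁=M₀(3b²-L²)/(6L)=117/16 = ((-9)·(12/5)³/(6·6)+(117/16)·(12/5))/50000 = 7047/25000000 m
Load 2 — applied couple M₀=-2 kN·m at a=4 m (b=L-a=2):
  y_2 = (M₀x³/(6L)+C₁x)/EI  [x≤a] with C₁=M₀(3b²-L²)/(6L)=4/3 = ((-2)·(12/5)³/(6·6)+(4/3)·(12/5))/50000 = 19/390625 m
Load 3 — uniform load w=18 kN/m over full span:
  y_3 = -wx(L³-2Lx²+x³)/(24EI) = -18·(12/5)·(6³-2·6·(12/5)²+(12/5)³)/(24·50000) = -22599/3906250 m
Load 4 — applied couple M₀=-5 kN·m at a=2 m (b=L-a=4):
  y_4 = (M₀x³/(6L)-M₀(x-a)²/2+C₁x)/EI  [x>a] with C₁=M₀(3b²-L²)/(6L)=-5/3 = ((-5)·(12/5)³/(6·6)-(-5)·((12/5)-2)²/2+(-5/3)·(12/5))/50000 = -69/625000 m
Superposition: y = Σ y_i = -695653/125000000 m ≈ -0.005565 m

y(12/5) = -695653/125000000 m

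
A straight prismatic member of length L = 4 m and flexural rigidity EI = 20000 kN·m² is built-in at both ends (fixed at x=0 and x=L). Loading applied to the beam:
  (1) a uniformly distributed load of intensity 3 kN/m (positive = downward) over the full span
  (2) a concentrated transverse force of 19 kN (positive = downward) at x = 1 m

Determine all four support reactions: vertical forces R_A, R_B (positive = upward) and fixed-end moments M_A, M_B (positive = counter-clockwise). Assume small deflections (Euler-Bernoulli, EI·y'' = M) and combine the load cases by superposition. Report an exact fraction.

R_A = 705/32 kN, M_A = 235/16 kN·m, R_B = 287/32 kN, M_B = -121/16 kN·m

Load 1 — uniform load w=3 kN/m over full span:
  R_A = wL/2 = 3·4/2 = 6 kN
  M_A = wL²/12 = 3·4²/12 = 4 kN·m
  R_B = wL/2 = 3·4/2 = 6 kN
  M_B = -wL²/12 = -3·4²/12 = -4 kN·m
Load 2 — point force P=19 kN at a=1 m (b=L-a=3):
  R_A = Pb²(3a+b)/L³ = 19·3²·(3·1+3)/4³ = 513/32 kN
  M_A = Pab²/L² = 19·1·3²/4² = 171/16 kN·m
  R_B = Pa²(a+3b)/L³ = 19·1²·(1+3·3)/4³ = 95/32 kN
  M_B = -Pa²b/L² = -19·1²·3/4² = -57/16 kN·m
Superposition: R_A = 705/32 kN, M_A = 235/16 kN·m, R_B = 287/32 kN, M_B = -121/16 kN·m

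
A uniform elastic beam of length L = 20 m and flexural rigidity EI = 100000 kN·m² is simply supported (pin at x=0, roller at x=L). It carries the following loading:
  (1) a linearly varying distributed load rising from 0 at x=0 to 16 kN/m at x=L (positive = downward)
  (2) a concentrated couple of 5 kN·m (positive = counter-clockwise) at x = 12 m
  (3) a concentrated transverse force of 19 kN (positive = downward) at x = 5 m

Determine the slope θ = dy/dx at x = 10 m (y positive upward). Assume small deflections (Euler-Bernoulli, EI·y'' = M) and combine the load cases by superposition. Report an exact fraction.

θ(10) = -6649/7200000 rad

Load 1 — triangular load w₀=16 kN/m (0→w₀ over full span):
  θ_1 = -w₀(7L⁴-30L²x²+15x⁴)/(360LEI) = -16·(7·20⁴-30·20²·10²+15·10⁴)/(360·20·100000) = -7/4500 rad
Load 2 — applied couple M₀=5 kN·m at a=12 m (b=L-a=8):
  θ_2 = (M₀x²/(2L)+C₁)/EI  [x≤a] with C₁=M₀(3b²-L²)/(6L)=-26/3 = (5·10²/(2·20)+(-26/3))/100000 = 23/600000 rad
Load 3 — point force P=19 kN at a=5 m (b=L-a=15):
  θ_3 = -Pa(2L²-6Lx+3x²+a²)/(6LEI)  [x>a] = -19·5·(2·20²-6·20·10+3·10²+5²)/(6·20·100000) = 19/32000 rad
Superposition: θ = Σ θ_i = -6649/7200000 rad ≈ -0.000923 rad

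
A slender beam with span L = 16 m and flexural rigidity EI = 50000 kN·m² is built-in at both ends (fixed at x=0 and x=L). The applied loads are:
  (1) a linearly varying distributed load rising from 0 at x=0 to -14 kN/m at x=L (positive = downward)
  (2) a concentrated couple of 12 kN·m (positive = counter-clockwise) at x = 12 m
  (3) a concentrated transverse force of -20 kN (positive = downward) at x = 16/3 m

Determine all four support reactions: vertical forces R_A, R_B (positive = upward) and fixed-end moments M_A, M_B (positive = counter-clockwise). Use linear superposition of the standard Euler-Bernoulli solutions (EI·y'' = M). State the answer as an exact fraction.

Load 1 — triangular load w₀=-14 kN/m (0→w₀ over full span):
  R_A = 3w₀L/20 = 3·(-14)·16/20 = -168/5 kN
  M_A = w₀L²/30 = (-14)·16²/30 = -1792/15 kN·m
  R_B = 7w₀L/20 = 7·(-14)·16/20 = -392/5 kN
  M_B = -w₀L²/20 = -(-14)·16²/20 = 896/5 kN·m
Load 2 — applied couple M₀=12 kN·m at a=12 m (b=L-a=4):
  R_A = 6M₀ab/L³ = 6·12·12·4/16³ = 27/32 kN
  M_A = M₀b(2a-b)/L² = 12·4·(2·12-4)/16² = 15/4 kN·m
  R_B = -6M₀ab/L³ = -6·12·12·4/16³ = -27/32 kN
  M_B = M₀a(2b-a)/L² = 12·12·(2·4-12)/16² = -9/4 kN·m
Load 3 — point force P=-20 kN at a=16/3 m (b=L-a=32/3):
  R_A = Pb²(3a+b)/L³ = (-20)·(32/3)²·(3·(16/3)+(32/3))/16³ = -400/27 kN
  M_A = Pab²/L² = (-20)·(16/3)·(32/3)²/16² = -1280/27 kN·m
  R_B = Pa²(a+3b)/L³ = (-20)·(16/3)²·((16/3)+3·(32/3))/16³ = -140/27 kN
  M_B = -Pa²b/L² = -(-20)·(16/3)²·(32/3)/16² = 640/27 kN·m
Superposition: R_A = -205507/4320 kN, M_A = -88087/540 kN·m, R_B = -364733/4320 kN, M_B = 108353/540 kN·m

R_A = -205507/4320 kN, M_A = -88087/540 kN·m, R_B = -364733/4320 kN, M_B = 108353/540 kN·m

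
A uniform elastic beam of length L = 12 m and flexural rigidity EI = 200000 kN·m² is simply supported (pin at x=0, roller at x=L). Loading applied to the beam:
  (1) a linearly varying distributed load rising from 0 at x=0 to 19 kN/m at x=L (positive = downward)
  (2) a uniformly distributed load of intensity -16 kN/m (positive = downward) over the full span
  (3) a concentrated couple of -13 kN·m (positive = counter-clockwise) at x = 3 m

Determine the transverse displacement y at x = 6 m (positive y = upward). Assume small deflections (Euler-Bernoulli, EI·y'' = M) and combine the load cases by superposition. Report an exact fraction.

y(6) = 6669/800000 m

Load 1 — triangular load w₀=19 kN/m (0→w₀ over full span):
  y_1 = -w₀x(7L⁴-10L²x²+3x⁴)/(360LEI) = -19·6·(7·12⁴-10·12²·6²+3·6⁴)/(360·12·200000) = -513/40000 m
Load 2 — uniform load w=-16 kN/m over full span:
  y_2 = -wx(L³-2Lx²+x³)/(24EI) = -(-16)·6·(12³-2·12·6²+6³)/(24·200000) = 27/1250 m
Load 3 — applied couple M₀=-13 kN·m at a=3 m (b=L-a=9):
  y_3 = (M₀x³/(6L)-M₀(x-a)²/2+C₁x)/EI  [x>a] with C₁=M₀(3b²-L²)/(6L)=-143/8 = ((-13)·6³/(6·12)-(-13)·(6-3)²/2+(-143/8)·6)/200000 = -351/800000 m
Superposition: y = Σ y_i = 6669/800000 m ≈ 0.008336 m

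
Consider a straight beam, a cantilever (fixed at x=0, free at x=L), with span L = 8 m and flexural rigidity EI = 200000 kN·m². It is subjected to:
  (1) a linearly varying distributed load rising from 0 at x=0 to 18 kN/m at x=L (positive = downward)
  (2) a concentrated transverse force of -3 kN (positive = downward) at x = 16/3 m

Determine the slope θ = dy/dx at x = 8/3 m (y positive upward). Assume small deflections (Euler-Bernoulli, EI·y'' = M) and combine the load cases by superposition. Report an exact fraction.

Load 1 — triangular load w₀=18 kN/m (0→w₀ over full span):
  θ_1 = (w₀Lx²/4-w₀L²x/3-w₀x⁴/(24L))/EI = (18·8·(8/3)²/4-18·8²·(8/3)/3-18·(8/3)⁴/(24·8))/200000 = -326/84375 rad
Load 2 — point force P=-3 kN at a=16/3 m (b=L-a=8/3):
  θ_2 = -Px(2a-x)/(2EI)  [x≤a] = -(-3)·(8/3)·(2·(16/3)-(8/3))/(2·200000) = 1/6250 rad
Superposition: θ = Σ θ_i = -1/270 rad ≈ -0.003704 rad

θ(8/3) = -1/270 rad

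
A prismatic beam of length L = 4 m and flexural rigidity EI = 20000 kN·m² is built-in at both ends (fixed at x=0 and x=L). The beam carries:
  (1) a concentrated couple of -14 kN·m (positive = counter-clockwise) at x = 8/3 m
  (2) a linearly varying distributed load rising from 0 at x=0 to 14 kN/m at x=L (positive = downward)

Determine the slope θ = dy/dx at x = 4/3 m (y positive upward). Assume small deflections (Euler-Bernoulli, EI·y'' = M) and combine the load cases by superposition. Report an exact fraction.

Load 1 — applied couple M₀=-14 kN·m at a=8/3 m (b=L-a=4/3):
  θ_1 = (R_Ax²/2 - M_Ax)/EI  [x≤a] with R_A=-14/3, M_A=-14/3 = ((-14/3)·(4/3)²/2 - (-14/3)·(4/3))/20000 = 7/67500 rad
Load 2 — triangular load w₀=14 kN/m (0→w₀ over full span):
  θ_2 = -w₀(2x(L-x)(L-2x)(x+2L)+x²(L-x)²)/(120LEI) = -14·(2·(4/3)·(4-(4/3))·(4-2·(4/3))·((4/3)+2·4)+(4/3)²·(4-(4/3))²)/(120·4·20000) = -112/759375 rad
Superposition: θ = Σ θ_i = -133/3037500 rad ≈ -0.000044 rad

θ(4/3) = -133/3037500 rad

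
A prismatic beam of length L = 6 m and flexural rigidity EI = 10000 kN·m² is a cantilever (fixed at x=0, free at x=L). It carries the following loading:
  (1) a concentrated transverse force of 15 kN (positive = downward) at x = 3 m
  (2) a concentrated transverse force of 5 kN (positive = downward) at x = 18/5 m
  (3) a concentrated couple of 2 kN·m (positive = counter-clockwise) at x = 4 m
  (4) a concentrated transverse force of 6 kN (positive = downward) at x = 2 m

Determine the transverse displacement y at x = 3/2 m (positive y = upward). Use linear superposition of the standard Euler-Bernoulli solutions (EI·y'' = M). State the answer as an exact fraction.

y(3/2) = -27/4000 m

Load 1 — point force P=15 kN at a=3 m (b=L-a=3):
  y_1 = -Px²(3a-x)/(6EI)  [x≤a] = -15·(3/2)²·(3·3-(3/2))/(6·10000) = -27/6400 m
Load 2 — point force P=5 kN at a=18/5 m (b=L-a=12/5):
  y_2 = -Px²(3a-x)/(6EI)  [x≤a] = -5·(3/2)²·(3·(18/5)-(3/2))/(6·10000) = -279/160000 m
Load 3 — applied couple M₀=2 kN·m at a=4 m (b=L-a=2):
  y_3 = M₀x²/(2EI)  [x≤a] = 2·(3/2)²/(2·10000) = 9/40000 m
Load 4 — point force P=6 kN at a=2 m (b=L-a=4):
  y_4 = -Px²(3a-x)/(6EI)  [x≤a] = -6·(3/2)²·(3·2-(3/2))/(6·10000) = -81/80000 m
Superposition: y = Σ y_i = -27/4000 m ≈ -0.006750 m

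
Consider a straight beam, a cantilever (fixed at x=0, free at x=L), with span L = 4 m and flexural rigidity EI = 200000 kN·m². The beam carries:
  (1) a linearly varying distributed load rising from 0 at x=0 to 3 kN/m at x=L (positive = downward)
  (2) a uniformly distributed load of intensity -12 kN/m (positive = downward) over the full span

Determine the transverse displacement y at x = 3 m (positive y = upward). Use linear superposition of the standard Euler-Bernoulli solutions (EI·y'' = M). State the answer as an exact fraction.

y(3) = 33597/32000000 m

Load 1 — triangular load w₀=3 kN/m (0→w₀ over full span):
  y_1 = (w₀Lx³/12-w₀L²x²/6-w₀x⁵/(120L))/EI = (3·4·3³/12-3·4²·3²/6-3·3⁵/(120·4))/200000 = -7443/32000000 m
Load 2 — uniform load w=-12 kN/m over full span:
  y_2 = -wx²(x²-4Lx+6L²)/(24EI) = -(-12)·3²·(3²-4·4·3+6·4²)/(24·200000) = 513/400000 m
Superposition: y = Σ y_i = 33597/32000000 m ≈ 0.001050 m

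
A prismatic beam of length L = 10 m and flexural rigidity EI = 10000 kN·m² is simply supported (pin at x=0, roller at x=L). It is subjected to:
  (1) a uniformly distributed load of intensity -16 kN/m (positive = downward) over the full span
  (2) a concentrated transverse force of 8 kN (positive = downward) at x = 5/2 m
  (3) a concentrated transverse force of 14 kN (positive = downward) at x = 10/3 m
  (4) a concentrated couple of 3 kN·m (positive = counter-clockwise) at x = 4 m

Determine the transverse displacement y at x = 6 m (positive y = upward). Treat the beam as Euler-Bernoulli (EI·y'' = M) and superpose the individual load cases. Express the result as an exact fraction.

y(6) = 672611/4050000 m

Load 1 — uniform load w=-16 kN/m over full span:
  y_1 = -wx(L³-2Lx²+x³)/(24EI) = -(-16)·6·(10³-2·10·6²+6³)/(24·10000) = 124/625 m
Load 2 — point force P=8 kN at a=5/2 m (b=L-a=15/2):
  y_2 = -Pa(L-x)(2Lx-a²-x²)/(6LEI)  [x>a] = -8·(5/2)·(10-6)·(2·10·6-(5/2)²-6²)/(6·10·10000) = -311/30000 m
Load 3 — point force P=14 kN at a=10/3 m (b=L-a=20/3):
  y_3 = -Pa(L-x)(2Lx-a²-x²)/(6LEI)  [x>a] = -14·(10/3)·(10-6)·(2·10·6-(10/3)²-6²)/(6·10·10000) = -1148/50625 m
Load 4 — applied couple M₀=3 kN·m at a=4 m (b=L-a=6):
  y_4 = (M₀x³/(6L)-M₀(x-a)²/2+C₁x)/EI  [x>a] with C₁=M₀(3b²-L²)/(6L)=2/5 = (3·6³/(6·10)-3·(6-4)²/2+(2/5)·6)/10000 = 9/12500 m
Superposition: y = Σ y_i = 672611/4050000 m ≈ 0.166077 m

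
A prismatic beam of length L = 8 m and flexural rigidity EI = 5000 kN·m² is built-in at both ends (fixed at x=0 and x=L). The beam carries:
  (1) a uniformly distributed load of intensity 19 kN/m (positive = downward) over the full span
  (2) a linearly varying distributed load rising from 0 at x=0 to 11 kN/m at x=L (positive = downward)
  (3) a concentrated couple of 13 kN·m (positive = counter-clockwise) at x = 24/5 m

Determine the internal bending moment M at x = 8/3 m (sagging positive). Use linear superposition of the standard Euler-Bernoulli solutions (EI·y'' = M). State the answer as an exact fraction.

M(8/3) = 87572/2025 kN·m

Load 1 — uniform load w=19 kN/m over full span:
  M_1 = wLx/2 - wL²/12 - wx²/2 = 19·8·(8/3)/2 - 19·8²/12 - 19·(8/3)²/2 = 304/9 kN·m
Load 2 — triangular load w₀=11 kN/m (0→w₀ over full span):
  M_2 = 3w₀Lx/20 - w₀L²/30 - w₀x³/(6L) = 3·11·8·(8/3)/20 - 11·8²/30 - 11·(8/3)³/(6·8) = 2992/405 kN·m
Load 3 — applied couple M₀=13 kN·m at a=24/5 m (b=L-a=16/5):
  M_3 = R_Ax - M_A  [x≤a] with R_A=117/50, M_A=104/25 = (117/50)·(8/3) - (104/25) = 52/25 kN·m
Superposition: M = Σ M_i = 87572/2025 kN·m ≈ 43.245432 kN·m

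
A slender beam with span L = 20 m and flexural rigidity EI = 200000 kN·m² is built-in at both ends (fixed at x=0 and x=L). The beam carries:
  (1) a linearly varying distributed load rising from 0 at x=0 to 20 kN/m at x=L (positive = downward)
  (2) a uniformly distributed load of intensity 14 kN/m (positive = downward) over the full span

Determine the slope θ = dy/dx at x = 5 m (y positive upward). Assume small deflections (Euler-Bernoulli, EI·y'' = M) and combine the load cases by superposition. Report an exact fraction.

θ(5) = -19/2560 rad

Load 1 — triangular load w₀=20 kN/m (0→w₀ over full span):
  θ_1 = -w₀(2x(L-x)(L-2x)(x+2L)+x²(L-x)²)/(120LEI) = -20·(2·5·(20-5)·(20-2·5)·(5+2·20)+5²·(20-5)²)/(120·20·200000) = -39/12800 rad
Load 2 — uniform load w=14 kN/m over full span:
  θ_2 = -wx(L-x)(L-2x)/(12EI) = -14·5·(20-5)·(20-2·5)/(12·200000) = -7/1600 rad
Superposition: θ = Σ θ_i = -19/2560 rad ≈ -0.007422 rad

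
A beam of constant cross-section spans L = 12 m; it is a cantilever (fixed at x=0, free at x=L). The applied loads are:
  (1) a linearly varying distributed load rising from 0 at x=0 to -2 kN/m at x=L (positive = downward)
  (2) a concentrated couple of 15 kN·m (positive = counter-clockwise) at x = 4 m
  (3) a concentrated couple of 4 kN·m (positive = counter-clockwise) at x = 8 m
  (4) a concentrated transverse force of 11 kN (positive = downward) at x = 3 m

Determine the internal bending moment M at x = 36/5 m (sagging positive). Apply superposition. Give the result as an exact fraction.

Load 1 — triangular load w₀=-2 kN/m (0→w₀ over full span):
  M_1 = w₀Lx/2 - w₀L²/3 - w₀x³/(6L) = (-2)·12·(36/5)/2 - (-2)·12²/3 - (-2)·(36/5)³/(6·12) = 2496/125 kN·m
Load 2 — applied couple M₀=15 kN·m at a=4 m (b=L-a=8):
  M_2 = 0  [x>a] = 0 kN·m
Load 3 — applied couple M₀=4 kN·m at a=8 m (b=L-a=4):
  M_3 = M₀  [x≤a] = 4 = 4 kN·m
Load 4 — point force P=11 kN at a=3 m (b=L-a=9):
  M_4 = 0  [x>a] = 0 kN·m
Superposition: M = Σ M_i = 2996/125 kN·m ≈ 23.968000 kN·m

M(36/5) = 2996/125 kN·m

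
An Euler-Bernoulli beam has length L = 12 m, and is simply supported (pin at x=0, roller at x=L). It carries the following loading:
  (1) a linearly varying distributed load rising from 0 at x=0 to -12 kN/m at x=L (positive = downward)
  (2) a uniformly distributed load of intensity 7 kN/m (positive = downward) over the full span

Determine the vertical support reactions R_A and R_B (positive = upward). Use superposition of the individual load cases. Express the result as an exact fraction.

R_A = 18 kN, R_B = -6 kN

Load 1 — triangular load w₀=-12 kN/m (0→w₀ over full span):
  R_A = w₀L/6 = (-12)·12/6 = -24 kN
  R_B = w₀L/3 = (-12)·12/3 = -48 kN
Load 2 — uniform load w=7 kN/m over full span:
  R_A = wL/2 = 7·12/2 = 42 kN
  R_B = wL/2 = 7·12/2 = 42 kN
Superposition: R_A = 18 kN, R_B = -6 kN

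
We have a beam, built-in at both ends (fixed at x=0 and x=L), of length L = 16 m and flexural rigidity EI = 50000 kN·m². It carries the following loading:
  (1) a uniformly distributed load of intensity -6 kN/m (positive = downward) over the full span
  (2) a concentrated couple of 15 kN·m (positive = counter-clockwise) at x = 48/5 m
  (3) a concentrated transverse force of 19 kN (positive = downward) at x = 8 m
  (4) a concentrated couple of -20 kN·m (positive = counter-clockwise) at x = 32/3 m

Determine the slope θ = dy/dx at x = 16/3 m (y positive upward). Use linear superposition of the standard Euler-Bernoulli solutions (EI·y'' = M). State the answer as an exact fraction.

Load 1 — uniform load w=-6 kN/m over full span:
  θ_1 = -wx(L-x)(L-2x)/(12EI) = -(-6)·(16/3)·(16-(16/3))·(16-2·(16/3))/(12·50000) = 256/84375 rad
Load 2 — applied couple M₀=15 kN·m at a=48/5 m (b=L-a=32/5):
  θ_2 = (R_Ax²/2 - M_Ax)/EI  [x≤a] with R_A=27/20, M_A=24/5 = ((27/20)·(16/3)²/2 - (24/5)·(16/3))/50000 = -2/15625 rad
Load 3 — point force P=19 kN at a=8 m (b=L-a=8):
  θ_3 = -Pb²x(2aL-(3a+b)x)/(2L³EI)  [x≤a] = -19·8²·(16/3)·(2·8·16-(3·8+8)·(16/3))/(2·16³·50000) = -38/28125 rad
Load 4 — applied couple M₀=-20 kN·m at a=32/3 m (b=L-a=16/3):
  θ_4 = (R_Ax²/2 - M_Ax)/EI  [x≤a] with R_A=-5/3, M_A=-20/3 = ((-5/3)·(16/3)²/2 - (-20/3)·(16/3))/50000 = 4/16875 rad
Superposition: θ = Σ θ_i = 28/15625 rad ≈ 0.001792 rad

θ(16/3) = 28/15625 rad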